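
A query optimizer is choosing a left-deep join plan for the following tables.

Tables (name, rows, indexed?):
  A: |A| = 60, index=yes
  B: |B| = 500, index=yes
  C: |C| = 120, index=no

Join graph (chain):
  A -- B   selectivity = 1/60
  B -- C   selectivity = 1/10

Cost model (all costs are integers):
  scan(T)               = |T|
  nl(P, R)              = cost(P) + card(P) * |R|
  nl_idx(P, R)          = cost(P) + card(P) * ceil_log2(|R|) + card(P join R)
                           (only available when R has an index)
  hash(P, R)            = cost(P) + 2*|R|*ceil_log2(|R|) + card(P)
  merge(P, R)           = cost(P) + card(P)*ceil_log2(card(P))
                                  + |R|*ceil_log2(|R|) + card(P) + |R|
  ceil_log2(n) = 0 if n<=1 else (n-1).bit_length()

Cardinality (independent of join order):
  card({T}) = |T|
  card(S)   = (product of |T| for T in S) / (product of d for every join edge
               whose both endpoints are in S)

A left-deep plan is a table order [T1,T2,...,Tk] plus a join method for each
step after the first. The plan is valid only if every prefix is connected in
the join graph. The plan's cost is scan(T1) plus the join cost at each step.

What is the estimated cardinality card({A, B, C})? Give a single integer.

6000

Tables in S: A(60), B(500), C(120)
Edges inside S: A-B(d=60), B-C(d=10)
numerator = 60 * 500 * 120 = 3600000
denominator = 60 * 10 = 600
card(S) = 3600000 / 600 = 6000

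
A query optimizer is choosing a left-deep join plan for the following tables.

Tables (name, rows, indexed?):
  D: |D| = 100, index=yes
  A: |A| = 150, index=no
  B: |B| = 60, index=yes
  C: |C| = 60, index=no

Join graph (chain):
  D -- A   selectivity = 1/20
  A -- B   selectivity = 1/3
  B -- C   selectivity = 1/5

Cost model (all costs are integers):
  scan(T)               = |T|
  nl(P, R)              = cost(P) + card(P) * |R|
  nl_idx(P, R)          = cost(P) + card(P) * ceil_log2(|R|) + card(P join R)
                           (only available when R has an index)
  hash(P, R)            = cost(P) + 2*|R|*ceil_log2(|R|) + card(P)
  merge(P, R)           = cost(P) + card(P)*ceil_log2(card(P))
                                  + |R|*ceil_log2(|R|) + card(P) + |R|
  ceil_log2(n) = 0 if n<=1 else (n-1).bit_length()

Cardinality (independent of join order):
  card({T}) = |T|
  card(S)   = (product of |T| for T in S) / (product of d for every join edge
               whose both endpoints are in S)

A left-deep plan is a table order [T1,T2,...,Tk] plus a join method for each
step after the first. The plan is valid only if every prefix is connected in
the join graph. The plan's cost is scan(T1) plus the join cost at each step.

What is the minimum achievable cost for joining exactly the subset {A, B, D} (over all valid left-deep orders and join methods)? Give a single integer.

3170

Selinger DP over subsets of {A,B,D}:
  {D}: scan cost=100, card=100
  {A}: scan cost=150, card=150
  {B}: scan cost=60, card=60
  {AD}: card=750; try (D,hash)→1700, (D,nl_idx)→1950, (A,merge)→2250, (D,merge)→2300, (A,hash)→2600, (A,nl)→15100 …(+1); best=1700 via (D,hash)
  {AB}: card=3000; try (B,hash)→1020, (A,merge)→1830, (B,merge)→1920, (A,hash)→2520, (B,nl_idx)→4050, (A,nl)→9060 …(+1); best=1020 via (B,hash)
  {ABD}: card=15000; try (B,hash)→3170, (D,hash)→5420, (B,merge)→10370, (B,nl_idx)→21200, (D,nl_idx)→37020, (D,merge)→40820 …(+2); best=3170 via (B,hash)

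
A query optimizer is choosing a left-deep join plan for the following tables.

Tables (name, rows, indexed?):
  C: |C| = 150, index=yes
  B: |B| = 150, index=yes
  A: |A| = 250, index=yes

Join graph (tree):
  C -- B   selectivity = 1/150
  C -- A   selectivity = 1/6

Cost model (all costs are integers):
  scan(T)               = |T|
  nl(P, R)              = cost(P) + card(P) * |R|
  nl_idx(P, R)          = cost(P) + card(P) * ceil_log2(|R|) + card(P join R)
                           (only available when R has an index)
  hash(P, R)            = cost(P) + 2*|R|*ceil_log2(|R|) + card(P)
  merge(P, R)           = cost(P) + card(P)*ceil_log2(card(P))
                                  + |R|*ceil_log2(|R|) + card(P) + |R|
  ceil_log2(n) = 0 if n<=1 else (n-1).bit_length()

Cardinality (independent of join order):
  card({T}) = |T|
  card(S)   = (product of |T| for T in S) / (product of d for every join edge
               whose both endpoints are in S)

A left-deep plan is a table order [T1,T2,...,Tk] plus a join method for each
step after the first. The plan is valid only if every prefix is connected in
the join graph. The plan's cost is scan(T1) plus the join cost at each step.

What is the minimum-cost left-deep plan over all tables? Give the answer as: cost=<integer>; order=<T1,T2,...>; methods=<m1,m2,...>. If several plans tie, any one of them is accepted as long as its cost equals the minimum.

cost=5100; order=B,C,A; methods=nl_idx,merge

Selinger DP (subsets sized 1..n):
  {C}: scan cost=150, card=150
  {B}: scan cost=150, card=150
  {A}: scan cost=250, card=250
  {BC}: card=150; try (C,nl_idx)→1500, (B,nl_idx)→1500, (C,hash)→2700, (B,hash)→2700, (C,merge)→2850, (B,merge)→2850 …(+2); best=1500 via (C,nl_idx)
  {AC}: card=6250; try (C,hash)→2900, (A,merge)→3750, (C,merge)→3850, (A,hash)→4300, (A,nl_idx)→7600, (C,nl_idx)→8500 …(+2); best=2900 via (C,hash)
  {ABC}: card=6250; try (A,merge)→5100, (A,hash)→5650, (A,nl_idx)→8950, (B,hash)→11550, (A,nl)→39000, (B,nl_idx)→59150 …(+2); best=5100 via (A,merge)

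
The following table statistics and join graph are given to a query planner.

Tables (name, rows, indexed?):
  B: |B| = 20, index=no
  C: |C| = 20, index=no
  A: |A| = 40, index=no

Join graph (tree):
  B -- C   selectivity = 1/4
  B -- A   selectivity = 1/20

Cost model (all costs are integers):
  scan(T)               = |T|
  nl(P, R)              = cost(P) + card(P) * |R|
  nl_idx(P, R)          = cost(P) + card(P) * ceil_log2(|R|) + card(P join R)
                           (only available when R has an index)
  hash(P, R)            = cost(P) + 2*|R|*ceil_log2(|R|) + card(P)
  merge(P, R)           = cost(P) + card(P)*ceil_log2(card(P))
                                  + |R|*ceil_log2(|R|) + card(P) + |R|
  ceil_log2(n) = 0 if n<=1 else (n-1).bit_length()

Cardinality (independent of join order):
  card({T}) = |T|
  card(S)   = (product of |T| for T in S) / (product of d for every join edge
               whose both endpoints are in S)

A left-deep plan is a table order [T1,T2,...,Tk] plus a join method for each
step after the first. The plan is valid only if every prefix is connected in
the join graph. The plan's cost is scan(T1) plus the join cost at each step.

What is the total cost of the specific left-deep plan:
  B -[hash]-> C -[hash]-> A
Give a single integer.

step 1: scan B: cost=20, card=20
step 2: join C via hash
    card(P join C) = 20*20/(4) = 100
    cost = 20 + 2*20*5 + 20 = 240
step 3: join A via hash
    card(P join A) = 100*40/(20) = 200
    cost = 240 + 2*40*6 + 100 = 820

820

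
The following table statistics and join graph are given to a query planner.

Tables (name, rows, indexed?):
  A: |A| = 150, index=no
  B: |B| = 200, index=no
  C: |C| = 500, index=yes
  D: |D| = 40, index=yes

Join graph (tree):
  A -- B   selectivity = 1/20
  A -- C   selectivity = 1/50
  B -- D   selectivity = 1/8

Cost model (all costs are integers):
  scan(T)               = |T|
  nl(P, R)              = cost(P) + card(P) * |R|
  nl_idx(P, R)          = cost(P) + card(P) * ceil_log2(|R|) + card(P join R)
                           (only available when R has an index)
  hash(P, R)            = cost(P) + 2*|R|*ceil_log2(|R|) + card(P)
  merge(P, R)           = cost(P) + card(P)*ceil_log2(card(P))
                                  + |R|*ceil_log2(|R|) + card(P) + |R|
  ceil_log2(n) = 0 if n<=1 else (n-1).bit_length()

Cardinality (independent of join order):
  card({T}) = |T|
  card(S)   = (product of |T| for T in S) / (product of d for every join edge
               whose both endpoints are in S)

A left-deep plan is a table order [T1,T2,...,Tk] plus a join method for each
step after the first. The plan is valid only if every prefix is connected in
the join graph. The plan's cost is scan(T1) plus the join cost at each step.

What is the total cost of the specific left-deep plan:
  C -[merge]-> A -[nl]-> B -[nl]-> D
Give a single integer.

step 1: scan C: cost=500, card=500
step 2: join A via merge
    card(P join A) = 500*150/(50) = 1500
    cost = 500 + 500*9 + 150*8 + 500 + 150 = 6850
step 3: join B via nl
    card(P join B) = 1500*200/(20) = 15000
    cost = 6850 + 1500*200 = 306850
step 4: join D via nl
    card(P join D) = 15000*40/(8) = 75000
    cost = 306850 + 15000*40 = 906850

906850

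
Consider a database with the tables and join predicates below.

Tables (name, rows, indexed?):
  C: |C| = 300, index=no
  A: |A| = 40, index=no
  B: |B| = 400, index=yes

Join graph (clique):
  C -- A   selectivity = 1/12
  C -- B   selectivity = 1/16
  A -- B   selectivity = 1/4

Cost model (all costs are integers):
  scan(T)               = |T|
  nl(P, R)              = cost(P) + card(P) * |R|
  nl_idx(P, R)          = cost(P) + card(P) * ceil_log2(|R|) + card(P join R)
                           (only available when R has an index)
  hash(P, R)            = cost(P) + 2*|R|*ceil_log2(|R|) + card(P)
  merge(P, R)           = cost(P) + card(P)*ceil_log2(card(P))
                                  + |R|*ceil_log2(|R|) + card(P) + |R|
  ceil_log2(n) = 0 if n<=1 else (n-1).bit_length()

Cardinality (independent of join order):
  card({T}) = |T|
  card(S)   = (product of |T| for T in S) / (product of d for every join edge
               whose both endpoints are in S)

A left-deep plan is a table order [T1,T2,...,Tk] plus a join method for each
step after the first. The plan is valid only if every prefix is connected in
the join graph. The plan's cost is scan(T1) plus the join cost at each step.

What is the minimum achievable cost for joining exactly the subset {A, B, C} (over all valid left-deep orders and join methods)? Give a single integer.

9280

Selinger DP over subsets of {A,B,C}:
  {C}: scan cost=300, card=300
  {A}: scan cost=40, card=40
  {B}: scan cost=400, card=400
  {AC}: card=1000; try (A,hash)→1080, (C,merge)→3320, (A,merge)→3580, (C,hash)→5480, (C,nl)→12040, (A,nl)→12300; best=1080 via (A,hash)
  {BC}: card=7500; try (C,hash)→6200, (B,merge)→7300, (C,merge)→7400, (B,hash)→7800, (B,nl_idx)→10500, (B,nl)→120300 …(+1); best=6200 via (C,hash)
  {AB}: card=4000; try (A,hash)→1280, (B,merge)→4320, (B,nl_idx)→4400, (A,merge)→4680, (B,hash)→7280, (B,nl)→16040 …(+1); best=1280 via (A,hash)
  {ABC}: card=6250; try (B,hash)→9280, (C,hash)→10680, (A,hash)→14180, (B,merge)→16080, (B,nl_idx)→16330, (C,merge)→56280 …(+4); best=9280 via (B,hash)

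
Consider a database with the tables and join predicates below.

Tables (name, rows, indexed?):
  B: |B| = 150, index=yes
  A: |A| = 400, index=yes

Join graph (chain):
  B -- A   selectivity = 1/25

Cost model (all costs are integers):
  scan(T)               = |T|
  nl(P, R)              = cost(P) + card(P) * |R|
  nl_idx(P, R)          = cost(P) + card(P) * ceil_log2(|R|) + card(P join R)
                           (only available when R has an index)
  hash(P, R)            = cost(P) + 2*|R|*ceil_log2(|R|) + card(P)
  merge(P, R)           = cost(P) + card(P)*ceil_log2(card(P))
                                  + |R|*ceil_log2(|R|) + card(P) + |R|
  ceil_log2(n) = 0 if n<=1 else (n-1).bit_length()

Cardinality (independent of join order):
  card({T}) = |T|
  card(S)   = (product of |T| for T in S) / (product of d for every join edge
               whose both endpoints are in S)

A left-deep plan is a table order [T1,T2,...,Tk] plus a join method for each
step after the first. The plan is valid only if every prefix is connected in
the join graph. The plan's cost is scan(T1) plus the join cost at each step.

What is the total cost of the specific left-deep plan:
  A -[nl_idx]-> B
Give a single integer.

6000

step 1: scan A: cost=400, card=400
step 2: join B via nl_idx
    card(P join B) = 400*150/(25) = 2400
    cost = 400 + 400*8 + 2400 = 6000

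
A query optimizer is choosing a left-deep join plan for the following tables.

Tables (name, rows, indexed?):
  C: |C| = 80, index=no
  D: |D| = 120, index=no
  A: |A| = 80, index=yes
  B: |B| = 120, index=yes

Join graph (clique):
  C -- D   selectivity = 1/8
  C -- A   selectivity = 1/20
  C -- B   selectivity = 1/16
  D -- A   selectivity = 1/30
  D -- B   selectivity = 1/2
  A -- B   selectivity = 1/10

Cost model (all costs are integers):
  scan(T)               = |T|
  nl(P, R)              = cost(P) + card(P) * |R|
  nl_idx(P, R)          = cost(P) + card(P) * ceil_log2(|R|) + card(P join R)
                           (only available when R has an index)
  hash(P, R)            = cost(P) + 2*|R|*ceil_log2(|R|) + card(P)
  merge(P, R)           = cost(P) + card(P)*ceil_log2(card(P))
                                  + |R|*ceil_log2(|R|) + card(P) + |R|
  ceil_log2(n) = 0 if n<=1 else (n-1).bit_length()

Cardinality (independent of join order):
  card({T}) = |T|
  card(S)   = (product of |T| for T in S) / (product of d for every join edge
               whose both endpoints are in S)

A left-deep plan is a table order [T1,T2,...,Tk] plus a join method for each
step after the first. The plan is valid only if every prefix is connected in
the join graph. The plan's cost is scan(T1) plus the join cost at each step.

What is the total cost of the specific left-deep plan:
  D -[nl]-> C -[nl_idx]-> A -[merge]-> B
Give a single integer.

step 1: scan D: cost=120, card=120
step 2: join C via nl
    card(P join C) = 120*80/(8) = 1200
    cost = 120 + 120*80 = 9720
step 3: join A via nl_idx
    card(P join A) = 1200*80/(20*30) = 160
    cost = 9720 + 1200*7 + 160 = 18280
step 4: join B via merge
    card(P join B) = 160*120/(16*2*10) = 60
    cost = 18280 + 160*8 + 120*7 + 160 + 120 = 20680

20680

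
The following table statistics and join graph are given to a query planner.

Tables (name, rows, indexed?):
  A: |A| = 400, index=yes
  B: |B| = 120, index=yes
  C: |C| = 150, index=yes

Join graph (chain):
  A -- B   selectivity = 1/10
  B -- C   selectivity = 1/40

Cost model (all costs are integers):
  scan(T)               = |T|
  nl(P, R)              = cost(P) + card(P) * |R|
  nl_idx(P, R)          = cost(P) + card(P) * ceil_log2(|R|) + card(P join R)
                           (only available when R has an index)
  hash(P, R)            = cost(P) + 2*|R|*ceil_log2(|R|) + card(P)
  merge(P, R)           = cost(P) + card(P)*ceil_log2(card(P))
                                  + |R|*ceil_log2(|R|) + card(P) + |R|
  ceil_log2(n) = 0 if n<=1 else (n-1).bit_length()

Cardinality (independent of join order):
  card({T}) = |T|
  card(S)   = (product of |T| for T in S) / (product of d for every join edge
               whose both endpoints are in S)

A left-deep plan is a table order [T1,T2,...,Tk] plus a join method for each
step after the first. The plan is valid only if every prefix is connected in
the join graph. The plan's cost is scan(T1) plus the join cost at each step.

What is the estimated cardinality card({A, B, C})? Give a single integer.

18000

Tables in S: A(400), B(120), C(150)
Edges inside S: A-B(d=10), B-C(d=40)
numerator = 400 * 120 * 150 = 7200000
denominator = 10 * 40 = 400
card(S) = 7200000 / 400 = 18000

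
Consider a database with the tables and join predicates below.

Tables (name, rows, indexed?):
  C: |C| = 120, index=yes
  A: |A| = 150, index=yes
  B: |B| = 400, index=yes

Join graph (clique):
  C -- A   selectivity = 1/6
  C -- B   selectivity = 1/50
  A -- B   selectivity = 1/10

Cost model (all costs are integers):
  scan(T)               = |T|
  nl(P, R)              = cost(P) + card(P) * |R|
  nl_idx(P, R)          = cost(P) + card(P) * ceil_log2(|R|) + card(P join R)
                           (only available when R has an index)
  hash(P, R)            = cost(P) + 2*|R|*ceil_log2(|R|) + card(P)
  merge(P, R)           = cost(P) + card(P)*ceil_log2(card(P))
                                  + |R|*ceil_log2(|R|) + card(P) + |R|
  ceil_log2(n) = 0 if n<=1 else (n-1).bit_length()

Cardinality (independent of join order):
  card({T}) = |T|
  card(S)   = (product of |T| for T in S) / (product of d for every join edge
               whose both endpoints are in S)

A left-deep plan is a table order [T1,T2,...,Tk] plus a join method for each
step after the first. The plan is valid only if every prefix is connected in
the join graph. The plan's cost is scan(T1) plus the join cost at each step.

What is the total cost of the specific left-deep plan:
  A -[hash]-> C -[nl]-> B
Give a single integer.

1201980

step 1: scan A: cost=150, card=150
step 2: join C via hash
    card(P join C) = 150*120/(6) = 3000
    cost = 150 + 2*120*7 + 150 = 1980
step 3: join B via nl
    card(P join B) = 3000*400/(50*10) = 2400
    cost = 1980 + 3000*400 = 1201980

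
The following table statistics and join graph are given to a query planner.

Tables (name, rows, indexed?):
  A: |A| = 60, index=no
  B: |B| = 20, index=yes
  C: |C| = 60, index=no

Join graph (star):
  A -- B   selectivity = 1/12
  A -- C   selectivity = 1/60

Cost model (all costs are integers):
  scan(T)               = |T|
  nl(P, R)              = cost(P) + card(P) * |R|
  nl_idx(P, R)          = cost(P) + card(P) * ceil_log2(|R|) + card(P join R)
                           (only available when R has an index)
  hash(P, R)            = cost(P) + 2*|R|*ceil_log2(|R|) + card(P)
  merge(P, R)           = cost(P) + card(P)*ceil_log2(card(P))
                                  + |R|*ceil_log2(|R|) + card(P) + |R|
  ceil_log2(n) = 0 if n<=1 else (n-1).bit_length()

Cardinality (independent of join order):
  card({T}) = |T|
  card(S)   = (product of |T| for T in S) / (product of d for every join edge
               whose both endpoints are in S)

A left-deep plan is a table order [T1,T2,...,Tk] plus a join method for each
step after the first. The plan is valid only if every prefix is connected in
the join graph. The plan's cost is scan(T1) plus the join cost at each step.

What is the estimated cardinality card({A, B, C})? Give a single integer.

100

Tables in S: A(60), B(20), C(60)
Edges inside S: A-B(d=12), A-C(d=60)
numerator = 60 * 20 * 60 = 72000
denominator = 12 * 60 = 720
card(S) = 72000 / 720 = 100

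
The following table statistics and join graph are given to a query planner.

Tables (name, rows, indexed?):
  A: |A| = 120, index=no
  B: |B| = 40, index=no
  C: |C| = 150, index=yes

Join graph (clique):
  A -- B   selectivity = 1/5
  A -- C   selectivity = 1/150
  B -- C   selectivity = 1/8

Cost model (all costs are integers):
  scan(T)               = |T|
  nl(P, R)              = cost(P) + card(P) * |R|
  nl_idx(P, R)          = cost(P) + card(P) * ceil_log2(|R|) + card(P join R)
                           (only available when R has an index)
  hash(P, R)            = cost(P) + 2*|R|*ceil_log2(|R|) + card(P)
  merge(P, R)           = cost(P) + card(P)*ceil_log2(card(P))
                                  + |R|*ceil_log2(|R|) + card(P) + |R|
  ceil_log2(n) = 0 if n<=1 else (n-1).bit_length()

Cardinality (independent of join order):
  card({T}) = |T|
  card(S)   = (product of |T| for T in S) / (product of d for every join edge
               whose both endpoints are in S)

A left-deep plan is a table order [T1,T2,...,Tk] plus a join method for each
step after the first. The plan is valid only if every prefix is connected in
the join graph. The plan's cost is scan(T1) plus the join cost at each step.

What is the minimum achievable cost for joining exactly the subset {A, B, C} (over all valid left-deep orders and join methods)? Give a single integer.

Selinger DP over subsets of {A,B,C}:
  {A}: scan cost=120, card=120
  {B}: scan cost=40, card=40
  {C}: scan cost=150, card=150
  {AB}: card=960; try (B,hash)→720, (A,merge)→1280, (B,merge)→1360, (A,hash)→1760, (A,nl)→4840, (B,nl)→4920; best=720 via (B,hash)
  {AC}: card=120; try (C,nl_idx)→1200, (A,hash)→1980, (C,merge)→2430, (A,merge)→2460, (C,hash)→2640, (C,nl)→18120 …(+1); best=1200 via (C,nl_idx)
  {BC}: card=750; try (B,hash)→780, (C,nl_idx)→1110, (C,merge)→1670, (B,merge)→1780, (C,hash)→2480, (C,nl)→6040 …(+1); best=780 via (B,hash)
  {ABC}: card=120; try (B,hash)→1800, (B,merge)→2440, (A,hash)→3210, (C,hash)→4080, (B,nl)→6000, (C,nl_idx)→8520 …(+4); best=1800 via (B,hash)

1800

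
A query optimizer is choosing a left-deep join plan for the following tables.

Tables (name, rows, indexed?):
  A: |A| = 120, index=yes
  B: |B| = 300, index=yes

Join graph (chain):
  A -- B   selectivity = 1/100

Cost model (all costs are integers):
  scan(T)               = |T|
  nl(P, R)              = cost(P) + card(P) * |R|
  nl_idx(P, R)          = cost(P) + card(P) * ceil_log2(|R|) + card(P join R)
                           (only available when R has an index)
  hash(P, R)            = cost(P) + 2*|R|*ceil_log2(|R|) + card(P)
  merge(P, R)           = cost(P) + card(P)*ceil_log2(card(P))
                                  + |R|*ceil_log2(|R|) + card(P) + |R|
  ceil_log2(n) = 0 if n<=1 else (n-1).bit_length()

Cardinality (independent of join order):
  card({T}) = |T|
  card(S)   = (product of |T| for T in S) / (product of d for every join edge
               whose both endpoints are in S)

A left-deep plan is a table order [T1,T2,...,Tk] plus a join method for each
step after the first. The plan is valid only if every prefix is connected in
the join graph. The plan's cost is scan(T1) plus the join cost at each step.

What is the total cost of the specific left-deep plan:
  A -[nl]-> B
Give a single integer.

36120

step 1: scan A: cost=120, card=120
step 2: join B via nl
    card(P join B) = 120*300/(100) = 360
    cost = 120 + 120*300 = 36120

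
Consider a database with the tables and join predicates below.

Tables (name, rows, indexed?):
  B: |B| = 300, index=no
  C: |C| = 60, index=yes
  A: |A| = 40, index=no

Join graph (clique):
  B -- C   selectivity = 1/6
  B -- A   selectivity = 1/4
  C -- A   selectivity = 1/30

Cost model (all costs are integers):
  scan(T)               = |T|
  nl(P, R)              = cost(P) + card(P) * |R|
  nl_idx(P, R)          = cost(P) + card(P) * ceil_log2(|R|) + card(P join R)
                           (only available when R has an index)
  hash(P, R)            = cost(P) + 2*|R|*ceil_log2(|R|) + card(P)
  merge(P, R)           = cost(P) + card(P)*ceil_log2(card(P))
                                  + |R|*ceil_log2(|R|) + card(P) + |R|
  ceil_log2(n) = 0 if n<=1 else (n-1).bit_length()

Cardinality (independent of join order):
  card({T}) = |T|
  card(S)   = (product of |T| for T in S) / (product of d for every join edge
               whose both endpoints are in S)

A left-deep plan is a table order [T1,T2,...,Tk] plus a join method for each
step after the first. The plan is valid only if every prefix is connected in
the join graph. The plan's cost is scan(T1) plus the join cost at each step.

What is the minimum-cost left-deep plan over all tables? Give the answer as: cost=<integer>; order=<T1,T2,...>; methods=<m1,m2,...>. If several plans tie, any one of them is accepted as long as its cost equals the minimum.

Selinger DP (subsets sized 1..n):
  {B}: scan cost=300, card=300
  {C}: scan cost=60, card=60
  {A}: scan cost=40, card=40
  {BC}: card=3000; try (C,hash)→1320, (B,merge)→3480, (C,merge)→3720, (C,nl_idx)→5100, (B,hash)→5520, (B,nl)→18060 …(+1); best=1320 via (C,hash)
  {AB}: card=3000; try (A,hash)→1080, (B,merge)→3320, (A,merge)→3580, (B,hash)→5480, (B,nl)→12040, (A,nl)→12300; best=1080 via (A,hash)
  {AC}: card=80; try (C,nl_idx)→360, (A,hash)→600, (C,merge)→740, (A,merge)→760, (C,hash)→800, (C,nl)→2440 …(+1); best=360 via (C,nl_idx)
  {ABC}: card=1000; try (B,merge)→4000, (C,hash)→4800, (A,hash)→4800, (B,hash)→5840, (C,nl_idx)→20080, (B,nl)→24360 …(+4); best=4000 via (B,merge)

cost=4000; order=A,C,B; methods=nl_idx,merge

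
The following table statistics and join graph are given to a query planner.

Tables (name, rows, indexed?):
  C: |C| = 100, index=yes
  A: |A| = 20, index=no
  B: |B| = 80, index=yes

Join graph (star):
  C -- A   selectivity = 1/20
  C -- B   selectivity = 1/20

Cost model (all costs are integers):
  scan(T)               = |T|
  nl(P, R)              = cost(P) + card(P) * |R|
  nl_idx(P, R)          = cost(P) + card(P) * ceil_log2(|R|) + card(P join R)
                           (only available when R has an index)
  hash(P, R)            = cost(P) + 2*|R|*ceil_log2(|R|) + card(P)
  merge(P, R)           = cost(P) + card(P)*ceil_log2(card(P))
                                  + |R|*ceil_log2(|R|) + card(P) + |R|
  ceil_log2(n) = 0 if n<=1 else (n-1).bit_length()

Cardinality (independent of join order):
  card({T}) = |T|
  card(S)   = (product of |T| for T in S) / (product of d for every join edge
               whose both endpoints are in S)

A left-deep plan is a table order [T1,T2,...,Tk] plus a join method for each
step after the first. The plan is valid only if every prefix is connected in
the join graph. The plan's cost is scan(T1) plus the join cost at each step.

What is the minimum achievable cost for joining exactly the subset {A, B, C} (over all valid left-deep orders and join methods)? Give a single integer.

1360

Selinger DP over subsets of {A,B,C}:
  {C}: scan cost=100, card=100
  {A}: scan cost=20, card=20
  {B}: scan cost=80, card=80
  {AC}: card=100; try (C,nl_idx)→260, (A,hash)→400, (C,merge)→940, (A,merge)→1020, (C,hash)→1440, (C,nl)→2020 …(+1); best=260 via (C,nl_idx)
  {BC}: card=400; try (C,nl_idx)→1040, (B,nl_idx)→1200, (B,hash)→1320, (C,merge)→1520, (B,merge)→1540, (C,hash)→1560 …(+2); best=1040 via (C,nl_idx)
  {ABC}: card=400; try (B,nl_idx)→1360, (B,hash)→1480, (A,hash)→1640, (B,merge)→1700, (A,merge)→5160, (B,nl)→8260 …(+1); best=1360 via (B,nl_idx)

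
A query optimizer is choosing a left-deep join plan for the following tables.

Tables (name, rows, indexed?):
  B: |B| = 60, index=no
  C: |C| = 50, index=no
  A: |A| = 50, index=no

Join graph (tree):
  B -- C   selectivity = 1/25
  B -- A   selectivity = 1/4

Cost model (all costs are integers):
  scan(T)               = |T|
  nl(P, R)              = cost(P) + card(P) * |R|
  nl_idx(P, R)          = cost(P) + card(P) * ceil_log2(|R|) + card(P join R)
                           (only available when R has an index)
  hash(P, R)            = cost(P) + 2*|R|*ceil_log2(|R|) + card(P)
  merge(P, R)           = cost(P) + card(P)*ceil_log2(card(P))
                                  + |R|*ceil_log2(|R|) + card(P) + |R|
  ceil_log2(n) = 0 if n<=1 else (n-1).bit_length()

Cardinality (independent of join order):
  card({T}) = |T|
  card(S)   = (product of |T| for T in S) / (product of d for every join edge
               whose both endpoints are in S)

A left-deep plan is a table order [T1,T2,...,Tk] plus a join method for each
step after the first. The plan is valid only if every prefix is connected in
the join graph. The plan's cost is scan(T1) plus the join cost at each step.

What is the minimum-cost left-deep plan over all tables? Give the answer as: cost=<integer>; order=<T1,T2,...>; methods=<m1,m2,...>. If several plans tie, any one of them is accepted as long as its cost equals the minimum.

cost=1440; order=B,C,A; methods=hash,hash

Selinger DP (subsets sized 1..n):
  {B}: scan cost=60, card=60
  {C}: scan cost=50, card=50
  {A}: scan cost=50, card=50
  {BC}: card=120; try (C,hash)→720, (B,hash)→820, (B,merge)→820, (C,merge)→830, (B,nl)→3050, (C,nl)→3060; best=720 via (C,hash)
  {AB}: card=750; try (A,hash)→720, (B,hash)→820, (B,merge)→820, (A,merge)→830, (B,nl)→3050, (A,nl)→3060; best=720 via (A,hash)
  {ABC}: card=1500; try (A,hash)→1440, (A,merge)→2030, (C,hash)→2070, (A,nl)→6720, (C,merge)→9320, (C,nl)→38220; best=1440 via (A,hash)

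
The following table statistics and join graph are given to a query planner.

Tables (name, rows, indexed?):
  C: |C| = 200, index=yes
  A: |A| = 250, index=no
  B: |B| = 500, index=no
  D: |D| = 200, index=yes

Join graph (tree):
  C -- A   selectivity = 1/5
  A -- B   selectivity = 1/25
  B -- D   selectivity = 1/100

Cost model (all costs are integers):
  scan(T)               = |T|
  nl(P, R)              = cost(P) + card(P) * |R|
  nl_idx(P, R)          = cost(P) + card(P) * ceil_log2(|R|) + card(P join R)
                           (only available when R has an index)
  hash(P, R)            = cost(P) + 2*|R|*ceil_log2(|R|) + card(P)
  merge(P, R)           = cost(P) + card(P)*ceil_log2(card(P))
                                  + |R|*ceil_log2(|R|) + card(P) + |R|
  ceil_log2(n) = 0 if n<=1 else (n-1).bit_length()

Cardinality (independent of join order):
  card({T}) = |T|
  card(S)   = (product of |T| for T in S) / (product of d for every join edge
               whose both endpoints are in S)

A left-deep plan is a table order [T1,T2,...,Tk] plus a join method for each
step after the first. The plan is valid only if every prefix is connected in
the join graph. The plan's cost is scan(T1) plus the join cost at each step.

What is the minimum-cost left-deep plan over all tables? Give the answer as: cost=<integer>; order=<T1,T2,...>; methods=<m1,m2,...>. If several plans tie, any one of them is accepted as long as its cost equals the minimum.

cost=22400; order=B,D,A,C; methods=hash,hash,hash

Selinger DP (subsets sized 1..n):
  {C}: scan cost=200, card=200
  {A}: scan cost=250, card=250
  {B}: scan cost=500, card=500
  {D}: scan cost=200, card=200
  {AC}: card=10000; try (C,hash)→3700, (A,merge)→4250, (C,merge)→4300, (A,hash)→4400, (C,nl_idx)→12250, (A,nl)→50200 …(+1); best=3700 via (C,hash)
  {AB}: card=5000; try (A,hash)→5000, (B,merge)→7500, (A,merge)→7750, (B,hash)→9500, (B,nl)→125250, (A,nl)→125500; best=5000 via (A,hash)
  {BD}: card=1000; try (D,hash)→4200, (D,nl_idx)→5500, (B,merge)→7000, (D,merge)→7300, (B,hash)→9400, (B,nl)→100200 …(+1); best=4200 via (D,hash)
  {ABC}: card=200000; try (C,hash)→13200, (B,hash)→22700, (C,merge)→76800, (B,merge)→158700, (C,nl_idx)→245000, (C,nl)→1005000 …(+1); best=13200 via (C,hash)
  {ABD}: card=10000; try (A,hash)→9200, (D,hash)→13200, (A,merge)→17450, (D,nl_idx)→55000, (D,merge)→76800, (A,nl)→254200 …(+1); best=9200 via (A,hash)
  {ABCD}: card=400000; try (C,hash)→22400, (C,merge)→161000, (D,hash)→216400, (C,nl_idx)→489200, (C,nl)→2009200, (D,nl_idx)→2013200 …(+2); best=22400 via (C,hash)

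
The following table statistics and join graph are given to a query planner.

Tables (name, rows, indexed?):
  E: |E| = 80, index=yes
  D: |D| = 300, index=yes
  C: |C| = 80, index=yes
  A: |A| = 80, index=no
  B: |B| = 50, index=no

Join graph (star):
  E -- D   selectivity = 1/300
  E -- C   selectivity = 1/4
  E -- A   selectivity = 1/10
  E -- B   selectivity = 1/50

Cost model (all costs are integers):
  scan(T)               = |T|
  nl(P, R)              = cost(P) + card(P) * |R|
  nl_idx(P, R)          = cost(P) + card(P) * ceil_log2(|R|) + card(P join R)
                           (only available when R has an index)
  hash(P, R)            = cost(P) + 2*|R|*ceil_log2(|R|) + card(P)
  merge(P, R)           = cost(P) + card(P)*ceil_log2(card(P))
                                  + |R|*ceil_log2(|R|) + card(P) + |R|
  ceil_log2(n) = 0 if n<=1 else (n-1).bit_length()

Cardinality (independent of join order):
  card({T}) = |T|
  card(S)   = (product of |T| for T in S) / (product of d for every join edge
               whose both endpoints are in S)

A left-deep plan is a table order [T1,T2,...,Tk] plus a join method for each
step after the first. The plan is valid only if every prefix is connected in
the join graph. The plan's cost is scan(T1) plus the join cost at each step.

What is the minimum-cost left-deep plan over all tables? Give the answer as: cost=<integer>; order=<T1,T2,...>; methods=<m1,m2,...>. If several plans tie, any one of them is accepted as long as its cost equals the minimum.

Selinger DP (subsets sized 1..n):
  {E}: scan cost=80, card=80
  {D}: scan cost=300, card=300
  {C}: scan cost=80, card=80
  {A}: scan cost=80, card=80
  {B}: scan cost=50, card=50
  {DE}: card=80; try (D,nl_idx)→880, (E,hash)→1720, (E,nl_idx)→2480, (D,merge)→3720, (E,merge)→3940, (D,hash)→5560 …(+2); best=880 via (D,nl_idx)
  {CE}: card=1600; try (E,hash)→1280, (C,hash)→1280, (E,merge)→1360, (C,merge)→1360, (E,nl_idx)→2240, (C,nl_idx)→2240 …(+2); best=1280 via (E,hash)
  {AE}: card=640; try (E,hash)→1280, (E,nl_idx)→1280, (A,hash)→1280, (E,merge)→1360, (A,merge)→1360, (E,nl)→6480 …(+1); best=1280 via (E,hash)
  {BE}: card=80; try (E,nl_idx)→480, (B,hash)→760, (E,merge)→1040, (B,merge)→1070, (E,hash)→1220, (E,nl)→4050 …(+1); best=480 via (E,nl_idx)
  {CDE}: card=1600; try (C,hash)→2080, (C,merge)→2160, (C,nl_idx)→3040, (C,nl)→7280, (D,hash)→8280, (D,nl_idx)→17280 …(+2); best=2080 via (C,hash)
  {ADE}: card=640; try (A,hash)→2080, (A,merge)→2160, (A,nl)→7280, (D,hash)→7320, (D,nl_idx)→7680, (D,merge)→11320 …(+1); best=2080 via (A,hash)
  {BDE}: card=80; try (D,nl_idx)→1280, (B,hash)→1560, (B,merge)→1870, (D,merge)→4120, (B,nl)→4880, (D,hash)→5960 …(+1); best=1280 via (D,nl_idx)
  {ACE}: card=12800; try (C,hash)→3040, (A,hash)→4000, (C,merge)→8960, (C,nl_idx)→18560, (A,merge)→21120, (C,nl)→52480 …(+1); best=3040 via (C,hash)
  {BCE}: card=1600; try (C,hash)→1680, (C,merge)→1760, (C,nl_idx)→2640, (B,hash)→3480, (C,nl)→6880, (B,merge)→20830 …(+1); best=1680 via (C,hash)
  {ABE}: card=640; try (A,hash)→1680, (A,merge)→1760, (B,hash)→2520, (A,nl)→6880, (B,merge)→8670, (B,nl)→33280; best=1680 via (A,hash)
  {ACDE}: card=12800; try (C,hash)→3840, (A,hash)→4800, (C,merge)→9760, (C,nl_idx)→19360, (D,hash)→21240, (A,merge)→21920 …(+5); best=3840 via (C,hash)
  {BCDE}: card=1600; try (C,hash)→2480, (C,merge)→2560, (C,nl_idx)→3440, (B,hash)→4280, (C,nl)→7680, (D,hash)→8680 …(+5); best=2480 via (C,hash)
  {ABDE}: card=640; try (A,hash)→2480, (A,merge)→2560, (B,hash)→3320, (A,nl)→7680, (D,hash)→7720, (D,nl_idx)→8080 …(+4); best=2480 via (A,hash)
  {ABCE}: card=12800; try (C,hash)→3440, (A,hash)→4400, (C,merge)→9360, (B,hash)→16440, (C,nl_idx)→18960, (A,merge)→21520 …(+4); best=3440 via (C,hash)
  {ABCDE}: card=12800; try (C,hash)→4240, (A,hash)→5200, (C,merge)→10160, (B,hash)→17240, (C,nl_idx)→19760, (D,hash)→21640 …(+8); best=4240 via (C,hash)

cost=4240; order=B,E,D,A,C; methods=nl_idx,nl_idx,hash,hash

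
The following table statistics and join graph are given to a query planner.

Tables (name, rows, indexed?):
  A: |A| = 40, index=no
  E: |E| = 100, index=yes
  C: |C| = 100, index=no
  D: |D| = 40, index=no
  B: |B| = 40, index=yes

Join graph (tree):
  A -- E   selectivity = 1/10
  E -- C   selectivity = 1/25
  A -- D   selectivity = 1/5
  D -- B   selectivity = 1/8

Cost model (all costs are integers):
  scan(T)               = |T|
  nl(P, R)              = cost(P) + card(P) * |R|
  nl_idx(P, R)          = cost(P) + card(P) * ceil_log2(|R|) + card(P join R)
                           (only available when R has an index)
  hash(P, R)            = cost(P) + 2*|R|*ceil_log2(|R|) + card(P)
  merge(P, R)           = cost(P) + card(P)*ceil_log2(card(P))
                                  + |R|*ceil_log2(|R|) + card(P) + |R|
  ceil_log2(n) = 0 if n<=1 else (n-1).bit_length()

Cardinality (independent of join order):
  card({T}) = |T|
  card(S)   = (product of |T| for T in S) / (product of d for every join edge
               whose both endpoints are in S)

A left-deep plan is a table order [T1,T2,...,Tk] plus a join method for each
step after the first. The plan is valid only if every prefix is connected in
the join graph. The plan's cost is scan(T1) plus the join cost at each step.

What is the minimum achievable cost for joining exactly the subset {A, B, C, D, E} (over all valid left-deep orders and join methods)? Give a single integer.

17440

Selinger DP over subsets of {A,B,C,D,E}:
  {A}: scan cost=40, card=40
  {E}: scan cost=100, card=100
  {C}: scan cost=100, card=100
  {D}: scan cost=40, card=40
  {B}: scan cost=40, card=40
  {AE}: card=400; try (A,hash)→680, (E,nl_idx)→720, (E,merge)→1120, (A,merge)→1180, (E,hash)→1480, (E,nl)→4040 …(+1); best=680 via (A,hash)
  {AD}: card=320; try (D,hash)→560, (A,hash)→560, (D,merge)→600, (A,merge)→600, (D,nl)→1640, (A,nl)→1640; best=560 via (D,hash)
  {CE}: card=400; try (E,nl_idx)→1200, (E,hash)→1600, (C,hash)→1600, (E,merge)→1700, (C,merge)→1700, (E,nl)→10100 …(+1); best=1200 via (E,nl_idx)
  {BD}: card=200; try (B,nl_idx)→480, (D,hash)→560, (B,hash)→560, (D,merge)→600, (B,merge)→600, (D,nl)→1640 …(+1); best=480 via (B,nl_idx)
  {ACE}: card=1600; try (A,hash)→2080, (C,hash)→2480, (C,merge)→5480, (A,merge)→5480, (A,nl)→17200, (C,nl)→40680; best=2080 via (A,hash)
  {ADE}: card=3200; try (D,hash)→1560, (E,hash)→2280, (E,merge)→4560, (D,merge)→4960, (E,nl_idx)→6000, (D,nl)→16680 …(+1); best=1560 via (D,hash)
  {ABD}: card=1600; try (A,hash)→1160, (B,hash)→1360, (A,merge)→2560, (B,merge)→4040, (B,nl_idx)→4080, (A,nl)→8480 …(+1); best=1160 via (A,hash)
  {ACDE}: card=12800; try (D,hash)→4160, (C,hash)→6160, (D,merge)→21560, (C,merge)→43960, (D,nl)→66080, (C,nl)→321560; best=4160 via (D,hash)
  {ABDE}: card=16000; try (E,hash)→4160, (B,hash)→5240, (E,merge)→21160, (E,nl_idx)→28360, (B,nl_idx)→36760, (B,merge)→43440 …(+2); best=4160 via (E,hash)
  {ABCDE}: card=64000; try (B,hash)→17440, (C,hash)→21560, (B,nl_idx)→144960, (B,merge)→196440, (C,merge)→244960, (B,nl)→516160 …(+1); best=17440 via (B,hash)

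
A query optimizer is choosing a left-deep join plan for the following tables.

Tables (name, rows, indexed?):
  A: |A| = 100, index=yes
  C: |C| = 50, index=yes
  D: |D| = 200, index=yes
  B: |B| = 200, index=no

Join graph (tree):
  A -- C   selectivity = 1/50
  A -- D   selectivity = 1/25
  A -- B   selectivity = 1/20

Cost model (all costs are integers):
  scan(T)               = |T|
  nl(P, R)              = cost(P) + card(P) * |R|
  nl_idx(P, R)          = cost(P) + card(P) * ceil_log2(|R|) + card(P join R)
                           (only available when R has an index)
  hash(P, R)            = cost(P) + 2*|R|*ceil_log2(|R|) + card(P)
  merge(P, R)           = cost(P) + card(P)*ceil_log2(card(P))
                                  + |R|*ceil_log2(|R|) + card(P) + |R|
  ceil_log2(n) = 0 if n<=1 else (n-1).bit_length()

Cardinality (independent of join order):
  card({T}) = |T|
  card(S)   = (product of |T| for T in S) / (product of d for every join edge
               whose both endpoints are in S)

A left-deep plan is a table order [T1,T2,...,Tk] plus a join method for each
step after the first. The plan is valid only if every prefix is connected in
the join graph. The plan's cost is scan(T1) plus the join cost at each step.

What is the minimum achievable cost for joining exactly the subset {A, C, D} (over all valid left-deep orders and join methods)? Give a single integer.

Selinger DP over subsets of {A,C,D}:
  {A}: scan cost=100, card=100
  {C}: scan cost=50, card=50
  {D}: scan cost=200, card=200
  {AC}: card=100; try (A,nl_idx)→500, (C,hash)→800, (C,nl_idx)→800, (A,merge)→1200, (C,merge)→1250, (A,hash)→1500 …(+2); best=500 via (A,nl_idx)
  {AD}: card=800; try (D,nl_idx)→1700, (A,hash)→1800, (A,nl_idx)→2400, (D,merge)→2700, (A,merge)→2800, (D,hash)→3400 …(+2); best=1700 via (D,nl_idx)
  {ACD}: card=800; try (D,nl_idx)→2100, (D,merge)→3100, (C,hash)→3100, (D,hash)→3800, (C,nl_idx)→7300, (C,merge)→10850 …(+2); best=2100 via (D,nl_idx)

2100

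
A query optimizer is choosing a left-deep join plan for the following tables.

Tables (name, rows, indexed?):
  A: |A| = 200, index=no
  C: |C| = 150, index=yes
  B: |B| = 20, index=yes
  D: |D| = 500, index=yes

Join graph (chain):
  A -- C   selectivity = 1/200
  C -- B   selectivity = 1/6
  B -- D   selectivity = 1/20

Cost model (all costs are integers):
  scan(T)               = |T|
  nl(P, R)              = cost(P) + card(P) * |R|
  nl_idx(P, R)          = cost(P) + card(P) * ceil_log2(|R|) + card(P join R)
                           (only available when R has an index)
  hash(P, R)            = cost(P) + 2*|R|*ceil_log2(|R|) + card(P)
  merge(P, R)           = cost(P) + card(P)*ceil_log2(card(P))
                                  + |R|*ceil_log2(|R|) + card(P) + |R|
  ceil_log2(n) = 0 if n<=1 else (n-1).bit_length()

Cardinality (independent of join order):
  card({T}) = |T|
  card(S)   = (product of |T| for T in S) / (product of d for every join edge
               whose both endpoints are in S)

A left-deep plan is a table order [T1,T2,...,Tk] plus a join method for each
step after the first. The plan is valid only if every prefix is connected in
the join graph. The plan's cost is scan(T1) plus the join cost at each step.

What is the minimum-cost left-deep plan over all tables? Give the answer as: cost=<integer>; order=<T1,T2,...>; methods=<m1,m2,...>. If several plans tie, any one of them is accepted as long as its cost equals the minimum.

cost=11800; order=A,C,B,D; methods=nl_idx,hash,hash

Selinger DP (subsets sized 1..n):
  {A}: scan cost=200, card=200
  {C}: scan cost=150, card=150
  {B}: scan cost=20, card=20
  {D}: scan cost=500, card=500
  {AC}: card=150; try (C,nl_idx)→1950, (C,hash)→2800, (A,merge)→3300, (C,merge)→3350, (A,hash)→3500, (A,nl)→30150 …(+1); best=1950 via (C,nl_idx)
  {BC}: card=500; try (B,hash)→500, (C,nl_idx)→680, (B,nl_idx)→1400, (C,merge)→1490, (B,merge)→1620, (C,hash)→2440 …(+2); best=500 via (B,hash)
  {BD}: card=500; try (D,nl_idx)→700, (B,hash)→1200, (B,nl_idx)→3500, (D,merge)→5140, (B,merge)→5620, (D,hash)→9040 …(+2); best=700 via (D,nl_idx)
  {ABC}: card=500; try (B,hash)→2300, (B,nl_idx)→3200, (B,merge)→3420, (A,hash)→4200, (B,nl)→4950, (A,merge)→7300 …(+1); best=2300 via (B,hash)
  {BCD}: card=12500; try (C,hash)→3600, (C,merge)→7050, (D,hash)→10000, (D,merge)→10500, (C,nl_idx)→17200, (D,nl_idx)→17500 …(+2); best=3600 via (C,hash)
  {ABCD}: card=12500; try (D,hash)→11800, (D,merge)→12300, (D,nl_idx)→19300, (A,hash)→19300, (A,merge)→192900, (D,nl)→252300 …(+1); best=11800 via (D,hash)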